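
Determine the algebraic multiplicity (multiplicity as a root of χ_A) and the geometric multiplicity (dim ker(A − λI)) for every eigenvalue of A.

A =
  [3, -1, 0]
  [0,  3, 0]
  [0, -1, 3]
λ = 3: alg = 3, geom = 2

Step 1 — factor the characteristic polynomial to read off the algebraic multiplicities:
  χ_A(x) = (x - 3)^3

Step 2 — compute geometric multiplicities via the rank-nullity identity g(λ) = n − rank(A − λI):
  rank(A − (3)·I) = 1, so dim ker(A − (3)·I) = n − 1 = 2

Summary:
  λ = 3: algebraic multiplicity = 3, geometric multiplicity = 2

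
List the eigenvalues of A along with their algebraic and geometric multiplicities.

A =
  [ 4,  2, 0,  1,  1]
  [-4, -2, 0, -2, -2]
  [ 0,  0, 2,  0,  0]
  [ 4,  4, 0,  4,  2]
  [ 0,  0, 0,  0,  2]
λ = 2: alg = 5, geom = 4

Step 1 — factor the characteristic polynomial to read off the algebraic multiplicities:
  χ_A(x) = (x - 2)^5

Step 2 — compute geometric multiplicities via the rank-nullity identity g(λ) = n − rank(A − λI):
  rank(A − (2)·I) = 1, so dim ker(A − (2)·I) = n − 1 = 4

Summary:
  λ = 2: algebraic multiplicity = 5, geometric multiplicity = 4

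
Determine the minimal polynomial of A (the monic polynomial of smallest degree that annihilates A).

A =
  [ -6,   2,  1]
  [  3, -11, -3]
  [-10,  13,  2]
x^3 + 15*x^2 + 75*x + 125

The characteristic polynomial is χ_A(x) = (x + 5)^3, so the eigenvalues are known. The minimal polynomial is
  m_A(x) = Π_λ (x − λ)^{k_λ}
where k_λ is the size of the *largest* Jordan block for λ (equivalently, the smallest k with (A − λI)^k v = 0 for every generalised eigenvector v of λ).

  λ = -5: largest Jordan block has size 3, contributing (x + 5)^3

So m_A(x) = (x + 5)^3 = x^3 + 15*x^2 + 75*x + 125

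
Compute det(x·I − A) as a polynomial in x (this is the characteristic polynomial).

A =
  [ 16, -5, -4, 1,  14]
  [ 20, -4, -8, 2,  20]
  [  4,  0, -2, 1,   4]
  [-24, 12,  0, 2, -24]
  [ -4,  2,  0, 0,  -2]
x^5 - 10*x^4 + 40*x^3 - 80*x^2 + 80*x - 32

Expanding det(x·I − A) (e.g. by cofactor expansion or by noting that A is similar to its Jordan form J, which has the same characteristic polynomial as A) gives
  χ_A(x) = x^5 - 10*x^4 + 40*x^3 - 80*x^2 + 80*x - 32
which factors as (x - 2)^5. The eigenvalues (with algebraic multiplicities) are λ = 2 with multiplicity 5.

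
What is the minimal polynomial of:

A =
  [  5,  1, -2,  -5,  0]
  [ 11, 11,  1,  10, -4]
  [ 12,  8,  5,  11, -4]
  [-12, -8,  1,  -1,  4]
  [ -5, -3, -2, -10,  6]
x^5 - 26*x^4 + 268*x^3 - 1368*x^2 + 3456*x - 3456

The characteristic polynomial is χ_A(x) = (x - 6)^3*(x - 4)^2, so the eigenvalues are known. The minimal polynomial is
  m_A(x) = Π_λ (x − λ)^{k_λ}
where k_λ is the size of the *largest* Jordan block for λ (equivalently, the smallest k with (A − λI)^k v = 0 for every generalised eigenvector v of λ).

  λ = 4: largest Jordan block has size 2, contributing (x − 4)^2
  λ = 6: largest Jordan block has size 3, contributing (x − 6)^3

So m_A(x) = (x - 6)^3*(x - 4)^2 = x^5 - 26*x^4 + 268*x^3 - 1368*x^2 + 3456*x - 3456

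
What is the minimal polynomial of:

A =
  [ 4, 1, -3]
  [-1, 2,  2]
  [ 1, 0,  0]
x^3 - 6*x^2 + 12*x - 8

The characteristic polynomial is χ_A(x) = (x - 2)^3, so the eigenvalues are known. The minimal polynomial is
  m_A(x) = Π_λ (x − λ)^{k_λ}
where k_λ is the size of the *largest* Jordan block for λ (equivalently, the smallest k with (A − λI)^k v = 0 for every generalised eigenvector v of λ).

  λ = 2: largest Jordan block has size 3, contributing (x − 2)^3

So m_A(x) = (x - 2)^3 = x^3 - 6*x^2 + 12*x - 8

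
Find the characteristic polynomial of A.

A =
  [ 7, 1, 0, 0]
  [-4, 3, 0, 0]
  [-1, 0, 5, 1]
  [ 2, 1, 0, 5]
x^4 - 20*x^3 + 150*x^2 - 500*x + 625

Expanding det(x·I − A) (e.g. by cofactor expansion or by noting that A is similar to its Jordan form J, which has the same characteristic polynomial as A) gives
  χ_A(x) = x^4 - 20*x^3 + 150*x^2 - 500*x + 625
which factors as (x - 5)^4. The eigenvalues (with algebraic multiplicities) are λ = 5 with multiplicity 4.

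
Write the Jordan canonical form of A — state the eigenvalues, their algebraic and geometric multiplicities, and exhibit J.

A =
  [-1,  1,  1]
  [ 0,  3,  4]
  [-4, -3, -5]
J_3(-1)

The characteristic polynomial is
  det(x·I − A) = x^3 + 3*x^2 + 3*x + 1 = (x + 1)^3

Eigenvalues and multiplicities (the geometric multiplicity of λ is n − rank(A − λI), which equals the number of Jordan blocks for λ):
  λ = -1: algebraic multiplicity = 3, geometric multiplicity = 1

Determining the block sizes for each eigenvalue:
  λ = -1: one block (gm = 1), so the single block has size am = 3 → block sizes [3]

Assembling the blocks gives a Jordan form
J =
  [-1,  1,  0]
  [ 0, -1,  1]
  [ 0,  0, -1]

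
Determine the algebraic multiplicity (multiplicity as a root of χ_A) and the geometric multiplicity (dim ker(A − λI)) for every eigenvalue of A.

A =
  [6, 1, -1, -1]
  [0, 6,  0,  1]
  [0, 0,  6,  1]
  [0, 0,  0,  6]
λ = 6: alg = 4, geom = 2

Step 1 — factor the characteristic polynomial to read off the algebraic multiplicities:
  χ_A(x) = (x - 6)^4

Step 2 — compute geometric multiplicities via the rank-nullity identity g(λ) = n − rank(A − λI):
  rank(A − (6)·I) = 2, so dim ker(A − (6)·I) = n − 2 = 2

Summary:
  λ = 6: algebraic multiplicity = 4, geometric multiplicity = 2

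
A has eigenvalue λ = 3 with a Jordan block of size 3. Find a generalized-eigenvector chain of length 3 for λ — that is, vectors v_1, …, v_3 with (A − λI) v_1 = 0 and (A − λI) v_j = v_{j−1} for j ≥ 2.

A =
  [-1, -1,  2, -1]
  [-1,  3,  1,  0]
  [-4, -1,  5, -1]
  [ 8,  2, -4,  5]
A Jordan chain for λ = 3 of length 3:
v_1 = (1, 0, 1, -2)ᵀ
v_2 = (-4, -1, -4, 8)ᵀ
v_3 = (1, 0, 0, 0)ᵀ

Let N = A − (3)·I. We want v_3 with N^3 v_3 = 0 but N^2 v_3 ≠ 0; then v_{j-1} := N · v_j for j = 3, …, 2.

Pick v_3 = (1, 0, 0, 0)ᵀ.
Then v_2 = N · v_3 = (-4, -1, -4, 8)ᵀ.
Then v_1 = N · v_2 = (1, 0, 1, -2)ᵀ.

Sanity check: (A − (3)·I) v_1 = (0, 0, 0, 0)ᵀ = 0. ✓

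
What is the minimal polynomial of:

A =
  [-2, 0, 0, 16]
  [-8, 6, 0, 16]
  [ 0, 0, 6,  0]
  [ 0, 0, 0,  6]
x^2 - 4*x - 12

The characteristic polynomial is χ_A(x) = (x - 6)^3*(x + 2), so the eigenvalues are known. The minimal polynomial is
  m_A(x) = Π_λ (x − λ)^{k_λ}
where k_λ is the size of the *largest* Jordan block for λ (equivalently, the smallest k with (A − λI)^k v = 0 for every generalised eigenvector v of λ).

  λ = -2: largest Jordan block has size 1, contributing (x + 2)
  λ = 6: largest Jordan block has size 1, contributing (x − 6)

So m_A(x) = (x - 6)*(x + 2) = x^2 - 4*x - 12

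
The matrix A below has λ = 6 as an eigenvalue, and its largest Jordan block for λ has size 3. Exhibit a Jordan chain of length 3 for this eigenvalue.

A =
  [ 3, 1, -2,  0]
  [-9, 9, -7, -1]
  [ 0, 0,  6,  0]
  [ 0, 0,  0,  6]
A Jordan chain for λ = 6 of length 3:
v_1 = (-1, -3, 0, 0)ᵀ
v_2 = (-2, -7, 0, 0)ᵀ
v_3 = (0, 0, 1, 0)ᵀ

Let N = A − (6)·I. We want v_3 with N^3 v_3 = 0 but N^2 v_3 ≠ 0; then v_{j-1} := N · v_j for j = 3, …, 2.

Pick v_3 = (0, 0, 1, 0)ᵀ.
Then v_2 = N · v_3 = (-2, -7, 0, 0)ᵀ.
Then v_1 = N · v_2 = (-1, -3, 0, 0)ᵀ.

Sanity check: (A − (6)·I) v_1 = (0, 0, 0, 0)ᵀ = 0. ✓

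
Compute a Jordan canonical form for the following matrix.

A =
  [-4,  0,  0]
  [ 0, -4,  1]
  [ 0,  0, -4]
J_2(-4) ⊕ J_1(-4)

The characteristic polynomial is
  det(x·I − A) = x^3 + 12*x^2 + 48*x + 64 = (x + 4)^3

Eigenvalues and multiplicities (the geometric multiplicity of λ is n − rank(A − λI), which equals the number of Jordan blocks for λ):
  λ = -4: algebraic multiplicity = 3, geometric multiplicity = 2

Determining the block sizes for each eigenvalue:
  λ = -4: 2 blocks summing to 3 forces exactly one block of size 2 and the rest size 1 → block sizes [2, 1]

Assembling the blocks gives a Jordan form
J =
  [-4,  1,  0]
  [ 0, -4,  0]
  [ 0,  0, -4]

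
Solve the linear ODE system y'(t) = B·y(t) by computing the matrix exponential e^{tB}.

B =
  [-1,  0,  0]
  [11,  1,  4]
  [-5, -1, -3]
e^{tB} =
  [exp(-t), 0, 0]
  [t^2*exp(-t) + 11*t*exp(-t), 2*t*exp(-t) + exp(-t), 4*t*exp(-t)]
  [-t^2*exp(-t)/2 - 5*t*exp(-t), -t*exp(-t), -2*t*exp(-t) + exp(-t)]

Strategy: write B = P · J · P⁻¹ where J is a Jordan canonical form, so e^{tB} = P · e^{tJ} · P⁻¹, and e^{tJ} can be computed block-by-block.

B has Jordan form
J =
  [-1,  1,  0]
  [ 0, -1,  1]
  [ 0,  0, -1]
(up to reordering of blocks).

Per-block formulas:
  For a 3×3 Jordan block J_3(-1): exp(t · J_3(-1)) = e^(-1t)·(I + t·N + (t^2/2)·N^2), where N is the 3×3 nilpotent shift.

After assembling e^{tJ} and conjugating by P, we get:

e^{tB} =
  [exp(-t), 0, 0]
  [t^2*exp(-t) + 11*t*exp(-t), 2*t*exp(-t) + exp(-t), 4*t*exp(-t)]
  [-t^2*exp(-t)/2 - 5*t*exp(-t), -t*exp(-t), -2*t*exp(-t) + exp(-t)]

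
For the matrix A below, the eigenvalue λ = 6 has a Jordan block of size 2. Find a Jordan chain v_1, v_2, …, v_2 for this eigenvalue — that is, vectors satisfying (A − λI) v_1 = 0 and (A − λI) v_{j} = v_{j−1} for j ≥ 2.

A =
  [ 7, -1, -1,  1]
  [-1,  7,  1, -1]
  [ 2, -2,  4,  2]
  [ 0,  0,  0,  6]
A Jordan chain for λ = 6 of length 2:
v_1 = (1, -1, 2, 0)ᵀ
v_2 = (1, 0, 0, 0)ᵀ

Let N = A − (6)·I. We want v_2 with N^2 v_2 = 0 but N^1 v_2 ≠ 0; then v_{j-1} := N · v_j for j = 2, …, 2.

Pick v_2 = (1, 0, 0, 0)ᵀ.
Then v_1 = N · v_2 = (1, -1, 2, 0)ᵀ.

Sanity check: (A − (6)·I) v_1 = (0, 0, 0, 0)ᵀ = 0. ✓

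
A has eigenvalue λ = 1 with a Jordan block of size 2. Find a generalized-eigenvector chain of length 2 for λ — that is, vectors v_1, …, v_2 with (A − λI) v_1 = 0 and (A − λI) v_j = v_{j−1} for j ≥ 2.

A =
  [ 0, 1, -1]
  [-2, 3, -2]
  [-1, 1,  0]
A Jordan chain for λ = 1 of length 2:
v_1 = (-1, -2, -1)ᵀ
v_2 = (1, 0, 0)ᵀ

Let N = A − (1)·I. We want v_2 with N^2 v_2 = 0 but N^1 v_2 ≠ 0; then v_{j-1} := N · v_j for j = 2, …, 2.

Pick v_2 = (1, 0, 0)ᵀ.
Then v_1 = N · v_2 = (-1, -2, -1)ᵀ.

Sanity check: (A − (1)·I) v_1 = (0, 0, 0)ᵀ = 0. ✓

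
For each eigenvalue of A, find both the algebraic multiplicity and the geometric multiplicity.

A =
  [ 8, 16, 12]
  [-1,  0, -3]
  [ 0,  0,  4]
λ = 4: alg = 3, geom = 2

Step 1 — factor the characteristic polynomial to read off the algebraic multiplicities:
  χ_A(x) = (x - 4)^3

Step 2 — compute geometric multiplicities via the rank-nullity identity g(λ) = n − rank(A − λI):
  rank(A − (4)·I) = 1, so dim ker(A − (4)·I) = n − 1 = 2

Summary:
  λ = 4: algebraic multiplicity = 3, geometric multiplicity = 2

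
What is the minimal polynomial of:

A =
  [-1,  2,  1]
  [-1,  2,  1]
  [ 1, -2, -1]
x^2

The characteristic polynomial is χ_A(x) = x^3, so the eigenvalues are known. The minimal polynomial is
  m_A(x) = Π_λ (x − λ)^{k_λ}
where k_λ is the size of the *largest* Jordan block for λ (equivalently, the smallest k with (A − λI)^k v = 0 for every generalised eigenvector v of λ).

  λ = 0: largest Jordan block has size 2, contributing (x − 0)^2

So m_A(x) = x^2 = x^2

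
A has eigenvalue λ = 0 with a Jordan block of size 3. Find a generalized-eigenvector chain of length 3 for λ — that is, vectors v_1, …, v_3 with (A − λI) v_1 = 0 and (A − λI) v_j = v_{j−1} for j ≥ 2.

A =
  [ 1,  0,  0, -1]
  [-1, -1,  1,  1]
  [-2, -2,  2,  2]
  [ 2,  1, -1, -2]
A Jordan chain for λ = 0 of length 3:
v_1 = (-1, 0, 0, -1)ᵀ
v_2 = (1, -1, -2, 2)ᵀ
v_3 = (1, 0, 0, 0)ᵀ

Let N = A − (0)·I. We want v_3 with N^3 v_3 = 0 but N^2 v_3 ≠ 0; then v_{j-1} := N · v_j for j = 3, …, 2.

Pick v_3 = (1, 0, 0, 0)ᵀ.
Then v_2 = N · v_3 = (1, -1, -2, 2)ᵀ.
Then v_1 = N · v_2 = (-1, 0, 0, -1)ᵀ.

Sanity check: (A − (0)·I) v_1 = (0, 0, 0, 0)ᵀ = 0. ✓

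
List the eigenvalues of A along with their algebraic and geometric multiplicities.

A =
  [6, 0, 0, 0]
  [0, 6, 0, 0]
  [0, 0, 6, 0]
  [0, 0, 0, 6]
λ = 6: alg = 4, geom = 4

Step 1 — factor the characteristic polynomial to read off the algebraic multiplicities:
  χ_A(x) = (x - 6)^4

Step 2 — compute geometric multiplicities via the rank-nullity identity g(λ) = n − rank(A − λI):
  rank(A − (6)·I) = 0, so dim ker(A − (6)·I) = n − 0 = 4

Summary:
  λ = 6: algebraic multiplicity = 4, geometric multiplicity = 4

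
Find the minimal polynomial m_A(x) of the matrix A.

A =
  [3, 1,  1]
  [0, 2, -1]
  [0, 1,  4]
x^2 - 6*x + 9

The characteristic polynomial is χ_A(x) = (x - 3)^3, so the eigenvalues are known. The minimal polynomial is
  m_A(x) = Π_λ (x − λ)^{k_λ}
where k_λ is the size of the *largest* Jordan block for λ (equivalently, the smallest k with (A − λI)^k v = 0 for every generalised eigenvector v of λ).

  λ = 3: largest Jordan block has size 2, contributing (x − 3)^2

So m_A(x) = (x - 3)^2 = x^2 - 6*x + 9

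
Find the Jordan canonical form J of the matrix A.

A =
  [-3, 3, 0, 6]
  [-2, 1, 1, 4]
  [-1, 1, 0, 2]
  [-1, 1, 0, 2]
J_3(0) ⊕ J_1(0)

The characteristic polynomial is
  det(x·I − A) = x^4

Eigenvalues and multiplicities (the geometric multiplicity of λ is n − rank(A − λI), which equals the number of Jordan blocks for λ):
  λ = 0: algebraic multiplicity = 4, geometric multiplicity = 2

Determining the block sizes for each eigenvalue:
  λ = 0: with am = 4 and gm = 2, the partition is not yet determined (e.g. several partitions of 4 into 2 parts exist). Let N = A − (0)·I. Computing rank(N^1) = 2, rank(N^2) = 1, rank(N^3) = 0; the number of blocks of size ≥ j is rank(N^{j−1}) − rank(N^j), giving [2, 1, 1]. So we have 1 block(s) of size 3, 1 block(s) of size 1 → block sizes [3, 1]

Assembling the blocks gives a Jordan form
J =
  [0, 1, 0, 0]
  [0, 0, 1, 0]
  [0, 0, 0, 0]
  [0, 0, 0, 0]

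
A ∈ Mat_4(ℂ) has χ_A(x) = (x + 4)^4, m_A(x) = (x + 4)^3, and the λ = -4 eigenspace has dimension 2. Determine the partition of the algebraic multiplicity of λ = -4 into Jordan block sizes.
Block sizes for λ = -4: [3, 1]

Step 1 — from the characteristic polynomial, algebraic multiplicity of λ = -4 is 4. From dim ker(A − (-4)·I) = 2, there are exactly 2 Jordan blocks for λ = -4.
Step 2 — from the minimal polynomial, the factor (x + 4)^3 tells us the largest block for λ = -4 has size 3.
Step 3 — with total size 4, 2 blocks, and largest block 3, the block sizes (in nonincreasing order) are [3, 1].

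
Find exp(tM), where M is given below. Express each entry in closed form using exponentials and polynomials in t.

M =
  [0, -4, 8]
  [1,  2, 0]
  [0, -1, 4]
e^{tM} =
  [-2*t*exp(2*t) + exp(2*t), -4*t*exp(2*t), 8*t*exp(2*t)]
  [-t^2*exp(2*t) + t*exp(2*t), -2*t^2*exp(2*t) + exp(2*t), 4*t^2*exp(2*t)]
  [-t^2*exp(2*t)/2, -t^2*exp(2*t) - t*exp(2*t), 2*t^2*exp(2*t) + 2*t*exp(2*t) + exp(2*t)]

Strategy: write M = P · J · P⁻¹ where J is a Jordan canonical form, so e^{tM} = P · e^{tJ} · P⁻¹, and e^{tJ} can be computed block-by-block.

M has Jordan form
J =
  [2, 1, 0]
  [0, 2, 1]
  [0, 0, 2]
(up to reordering of blocks).

Per-block formulas:
  For a 3×3 Jordan block J_3(2): exp(t · J_3(2)) = e^(2t)·(I + t·N + (t^2/2)·N^2), where N is the 3×3 nilpotent shift.

After assembling e^{tJ} and conjugating by P, we get:

e^{tM} =
  [-2*t*exp(2*t) + exp(2*t), -4*t*exp(2*t), 8*t*exp(2*t)]
  [-t^2*exp(2*t) + t*exp(2*t), -2*t^2*exp(2*t) + exp(2*t), 4*t^2*exp(2*t)]
  [-t^2*exp(2*t)/2, -t^2*exp(2*t) - t*exp(2*t), 2*t^2*exp(2*t) + 2*t*exp(2*t) + exp(2*t)]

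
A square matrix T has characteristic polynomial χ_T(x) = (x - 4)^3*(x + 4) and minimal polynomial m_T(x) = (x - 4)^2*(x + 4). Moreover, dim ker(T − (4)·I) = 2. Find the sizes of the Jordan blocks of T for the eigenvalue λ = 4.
Block sizes for λ = 4: [2, 1]

Step 1 — from the characteristic polynomial, algebraic multiplicity of λ = 4 is 3. From dim ker(T − (4)·I) = 2, there are exactly 2 Jordan blocks for λ = 4.
Step 2 — from the minimal polynomial, the factor (x − 4)^2 tells us the largest block for λ = 4 has size 2.
Step 3 — with total size 3, 2 blocks, and largest block 2, the block sizes (in nonincreasing order) are [2, 1].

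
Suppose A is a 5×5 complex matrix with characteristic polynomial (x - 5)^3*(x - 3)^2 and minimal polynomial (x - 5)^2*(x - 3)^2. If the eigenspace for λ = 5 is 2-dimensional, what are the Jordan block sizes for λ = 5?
Block sizes for λ = 5: [2, 1]

Step 1 — from the characteristic polynomial, algebraic multiplicity of λ = 5 is 3. From dim ker(A − (5)·I) = 2, there are exactly 2 Jordan blocks for λ = 5.
Step 2 — from the minimal polynomial, the factor (x − 5)^2 tells us the largest block for λ = 5 has size 2.
Step 3 — with total size 3, 2 blocks, and largest block 2, the block sizes (in nonincreasing order) are [2, 1].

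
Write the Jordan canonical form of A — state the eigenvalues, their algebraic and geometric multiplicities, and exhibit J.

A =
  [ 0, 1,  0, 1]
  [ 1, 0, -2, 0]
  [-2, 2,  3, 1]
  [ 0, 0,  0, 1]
J_3(1) ⊕ J_1(1)

The characteristic polynomial is
  det(x·I − A) = x^4 - 4*x^3 + 6*x^2 - 4*x + 1 = (x - 1)^4

Eigenvalues and multiplicities (the geometric multiplicity of λ is n − rank(A − λI), which equals the number of Jordan blocks for λ):
  λ = 1: algebraic multiplicity = 4, geometric multiplicity = 2

Determining the block sizes for each eigenvalue:
  λ = 1: with am = 4 and gm = 2, the partition is not yet determined (e.g. several partitions of 4 into 2 parts exist). Let N = A − (1)·I. Computing rank(N^1) = 2, rank(N^2) = 1, rank(N^3) = 0; the number of blocks of size ≥ j is rank(N^{j−1}) − rank(N^j), giving [2, 1, 1]. So we have 1 block(s) of size 3, 1 block(s) of size 1 → block sizes [3, 1]

Assembling the blocks gives a Jordan form
J =
  [1, 1, 0, 0]
  [0, 1, 1, 0]
  [0, 0, 1, 0]
  [0, 0, 0, 1]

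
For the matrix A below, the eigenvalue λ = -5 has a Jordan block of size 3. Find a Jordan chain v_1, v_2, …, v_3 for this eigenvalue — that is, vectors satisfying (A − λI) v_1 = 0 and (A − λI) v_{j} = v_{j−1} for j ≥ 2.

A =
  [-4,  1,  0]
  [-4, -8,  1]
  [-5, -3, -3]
A Jordan chain for λ = -5 of length 3:
v_1 = (-3, 3, -3)ᵀ
v_2 = (1, -4, -5)ᵀ
v_3 = (1, 0, 0)ᵀ

Let N = A − (-5)·I. We want v_3 with N^3 v_3 = 0 but N^2 v_3 ≠ 0; then v_{j-1} := N · v_j for j = 3, …, 2.

Pick v_3 = (1, 0, 0)ᵀ.
Then v_2 = N · v_3 = (1, -4, -5)ᵀ.
Then v_1 = N · v_2 = (-3, 3, -3)ᵀ.

Sanity check: (A − (-5)·I) v_1 = (0, 0, 0)ᵀ = 0. ✓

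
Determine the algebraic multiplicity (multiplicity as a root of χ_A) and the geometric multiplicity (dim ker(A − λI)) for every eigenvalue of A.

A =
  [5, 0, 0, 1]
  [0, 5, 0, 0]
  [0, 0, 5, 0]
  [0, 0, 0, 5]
λ = 5: alg = 4, geom = 3

Step 1 — factor the characteristic polynomial to read off the algebraic multiplicities:
  χ_A(x) = (x - 5)^4

Step 2 — compute geometric multiplicities via the rank-nullity identity g(λ) = n − rank(A − λI):
  rank(A − (5)·I) = 1, so dim ker(A − (5)·I) = n − 1 = 3

Summary:
  λ = 5: algebraic multiplicity = 4, geometric multiplicity = 3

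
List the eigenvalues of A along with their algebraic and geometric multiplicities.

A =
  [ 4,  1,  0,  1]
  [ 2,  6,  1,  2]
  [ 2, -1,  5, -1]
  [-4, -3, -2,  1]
λ = 4: alg = 4, geom = 2

Step 1 — factor the characteristic polynomial to read off the algebraic multiplicities:
  χ_A(x) = (x - 4)^4

Step 2 — compute geometric multiplicities via the rank-nullity identity g(λ) = n − rank(A − λI):
  rank(A − (4)·I) = 2, so dim ker(A − (4)·I) = n − 2 = 2

Summary:
  λ = 4: algebraic multiplicity = 4, geometric multiplicity = 2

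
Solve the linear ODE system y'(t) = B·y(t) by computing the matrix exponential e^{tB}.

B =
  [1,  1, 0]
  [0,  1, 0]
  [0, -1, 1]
e^{tB} =
  [exp(t), t*exp(t), 0]
  [0, exp(t), 0]
  [0, -t*exp(t), exp(t)]

Strategy: write B = P · J · P⁻¹ where J is a Jordan canonical form, so e^{tB} = P · e^{tJ} · P⁻¹, and e^{tJ} can be computed block-by-block.

B has Jordan form
J =
  [1, 1, 0]
  [0, 1, 0]
  [0, 0, 1]
(up to reordering of blocks).

Per-block formulas:
  For a 1×1 block at λ = 1: exp(t · [1]) = [e^(1t)].
  For a 2×2 Jordan block J_2(1): exp(t · J_2(1)) = e^(1t)·(I + t·N), where N is the 2×2 nilpotent shift.

After assembling e^{tJ} and conjugating by P, we get:

e^{tB} =
  [exp(t), t*exp(t), 0]
  [0, exp(t), 0]
  [0, -t*exp(t), exp(t)]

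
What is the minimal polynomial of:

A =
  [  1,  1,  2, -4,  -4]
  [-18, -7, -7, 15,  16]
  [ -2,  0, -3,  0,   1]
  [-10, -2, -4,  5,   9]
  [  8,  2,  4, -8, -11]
x^3 + 9*x^2 + 27*x + 27

The characteristic polynomial is χ_A(x) = (x + 3)^5, so the eigenvalues are known. The minimal polynomial is
  m_A(x) = Π_λ (x − λ)^{k_λ}
where k_λ is the size of the *largest* Jordan block for λ (equivalently, the smallest k with (A − λI)^k v = 0 for every generalised eigenvector v of λ).

  λ = -3: largest Jordan block has size 3, contributing (x + 3)^3

So m_A(x) = (x + 3)^3 = x^3 + 9*x^2 + 27*x + 27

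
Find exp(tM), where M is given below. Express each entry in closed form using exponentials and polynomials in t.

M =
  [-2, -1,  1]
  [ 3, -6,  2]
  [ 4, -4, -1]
e^{tM} =
  [t^2*exp(-3*t) + t*exp(-3*t) + exp(-3*t), -t^2*exp(-3*t) - t*exp(-3*t), t^2*exp(-3*t)/2 + t*exp(-3*t)]
  [t^2*exp(-3*t) + 3*t*exp(-3*t), -t^2*exp(-3*t) - 3*t*exp(-3*t) + exp(-3*t), t^2*exp(-3*t)/2 + 2*t*exp(-3*t)]
  [4*t*exp(-3*t), -4*t*exp(-3*t), 2*t*exp(-3*t) + exp(-3*t)]

Strategy: write M = P · J · P⁻¹ where J is a Jordan canonical form, so e^{tM} = P · e^{tJ} · P⁻¹, and e^{tJ} can be computed block-by-block.

M has Jordan form
J =
  [-3,  1,  0]
  [ 0, -3,  1]
  [ 0,  0, -3]
(up to reordering of blocks).

Per-block formulas:
  For a 3×3 Jordan block J_3(-3): exp(t · J_3(-3)) = e^(-3t)·(I + t·N + (t^2/2)·N^2), where N is the 3×3 nilpotent shift.

After assembling e^{tJ} and conjugating by P, we get:

e^{tM} =
  [t^2*exp(-3*t) + t*exp(-3*t) + exp(-3*t), -t^2*exp(-3*t) - t*exp(-3*t), t^2*exp(-3*t)/2 + t*exp(-3*t)]
  [t^2*exp(-3*t) + 3*t*exp(-3*t), -t^2*exp(-3*t) - 3*t*exp(-3*t) + exp(-3*t), t^2*exp(-3*t)/2 + 2*t*exp(-3*t)]
  [4*t*exp(-3*t), -4*t*exp(-3*t), 2*t*exp(-3*t) + exp(-3*t)]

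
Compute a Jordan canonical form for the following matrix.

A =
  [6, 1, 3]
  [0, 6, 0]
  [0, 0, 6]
J_2(6) ⊕ J_1(6)

The characteristic polynomial is
  det(x·I − A) = x^3 - 18*x^2 + 108*x - 216 = (x - 6)^3

Eigenvalues and multiplicities (the geometric multiplicity of λ is n − rank(A − λI), which equals the number of Jordan blocks for λ):
  λ = 6: algebraic multiplicity = 3, geometric multiplicity = 2

Determining the block sizes for each eigenvalue:
  λ = 6: 2 blocks summing to 3 forces exactly one block of size 2 and the rest size 1 → block sizes [2, 1]

Assembling the blocks gives a Jordan form
J =
  [6, 1, 0]
  [0, 6, 0]
  [0, 0, 6]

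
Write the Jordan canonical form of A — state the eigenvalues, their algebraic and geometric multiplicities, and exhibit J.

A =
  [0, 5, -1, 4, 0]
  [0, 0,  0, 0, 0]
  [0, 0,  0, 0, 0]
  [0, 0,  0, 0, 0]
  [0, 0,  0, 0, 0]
J_2(0) ⊕ J_1(0) ⊕ J_1(0) ⊕ J_1(0)

The characteristic polynomial is
  det(x·I − A) = x^5

Eigenvalues and multiplicities (the geometric multiplicity of λ is n − rank(A − λI), which equals the number of Jordan blocks for λ):
  λ = 0: algebraic multiplicity = 5, geometric multiplicity = 4

Determining the block sizes for each eigenvalue:
  λ = 0: 4 blocks summing to 5 forces exactly one block of size 2 and the rest size 1 → block sizes [2, 1, 1, 1]

Assembling the blocks gives a Jordan form
J =
  [0, 1, 0, 0, 0]
  [0, 0, 0, 0, 0]
  [0, 0, 0, 0, 0]
  [0, 0, 0, 0, 0]
  [0, 0, 0, 0, 0]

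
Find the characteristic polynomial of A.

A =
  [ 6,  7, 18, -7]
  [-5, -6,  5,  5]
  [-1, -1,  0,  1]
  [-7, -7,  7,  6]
x^4 - 6*x^3 + x^2 + 24*x + 16

Expanding det(x·I − A) (e.g. by cofactor expansion or by noting that A is similar to its Jordan form J, which has the same characteristic polynomial as A) gives
  χ_A(x) = x^4 - 6*x^3 + x^2 + 24*x + 16
which factors as (x - 4)^2*(x + 1)^2. The eigenvalues (with algebraic multiplicities) are λ = -1 with multiplicity 2, λ = 4 with multiplicity 2.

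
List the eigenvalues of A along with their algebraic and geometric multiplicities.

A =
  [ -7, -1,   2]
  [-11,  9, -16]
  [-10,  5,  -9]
λ = -4: alg = 2, geom = 1; λ = 1: alg = 1, geom = 1

Step 1 — factor the characteristic polynomial to read off the algebraic multiplicities:
  χ_A(x) = (x - 1)*(x + 4)^2

Step 2 — compute geometric multiplicities via the rank-nullity identity g(λ) = n − rank(A − λI):
  rank(A − (-4)·I) = 2, so dim ker(A − (-4)·I) = n − 2 = 1
  rank(A − (1)·I) = 2, so dim ker(A − (1)·I) = n − 2 = 1

Summary:
  λ = -4: algebraic multiplicity = 2, geometric multiplicity = 1
  λ = 1: algebraic multiplicity = 1, geometric multiplicity = 1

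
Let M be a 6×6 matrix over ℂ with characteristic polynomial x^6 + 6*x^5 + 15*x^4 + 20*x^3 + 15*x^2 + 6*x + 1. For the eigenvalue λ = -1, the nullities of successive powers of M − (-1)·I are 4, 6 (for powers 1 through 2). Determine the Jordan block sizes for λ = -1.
Block sizes for λ = -1: [2, 2, 1, 1]

From the dimensions of kernels of powers, the number of Jordan blocks of size at least j is d_j − d_{j−1} where d_j = dim ker(N^j) (with d_0 = 0). Computing the differences gives [4, 2].
The number of blocks of size exactly k is (#blocks of size ≥ k) − (#blocks of size ≥ k + 1), so the partition is: 2 block(s) of size 1, 2 block(s) of size 2.
In nonincreasing order the block sizes are [2, 2, 1, 1].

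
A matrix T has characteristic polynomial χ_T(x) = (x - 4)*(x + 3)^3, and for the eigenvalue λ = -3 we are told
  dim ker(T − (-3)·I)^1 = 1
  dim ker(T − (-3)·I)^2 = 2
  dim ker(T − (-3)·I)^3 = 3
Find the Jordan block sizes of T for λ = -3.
Block sizes for λ = -3: [3]

From the dimensions of kernels of powers, the number of Jordan blocks of size at least j is d_j − d_{j−1} where d_j = dim ker(N^j) (with d_0 = 0). Computing the differences gives [1, 1, 1].
The number of blocks of size exactly k is (#blocks of size ≥ k) − (#blocks of size ≥ k + 1), so the partition is: 1 block(s) of size 3.
In nonincreasing order the block sizes are [3].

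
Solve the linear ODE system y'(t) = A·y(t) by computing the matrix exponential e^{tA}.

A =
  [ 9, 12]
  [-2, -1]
e^{tA} =
  [3*exp(5*t) - 2*exp(3*t), 6*exp(5*t) - 6*exp(3*t)]
  [-exp(5*t) + exp(3*t), -2*exp(5*t) + 3*exp(3*t)]

Strategy: write A = P · J · P⁻¹ where J is a Jordan canonical form, so e^{tA} = P · e^{tJ} · P⁻¹, and e^{tJ} can be computed block-by-block.

A has Jordan form
J =
  [3, 0]
  [0, 5]
(up to reordering of blocks).

Per-block formulas:
  For a 1×1 block at λ = 5: exp(t · [5]) = [e^(5t)].
  For a 1×1 block at λ = 3: exp(t · [3]) = [e^(3t)].

After assembling e^{tJ} and conjugating by P, we get:

e^{tA} =
  [3*exp(5*t) - 2*exp(3*t), 6*exp(5*t) - 6*exp(3*t)]
  [-exp(5*t) + exp(3*t), -2*exp(5*t) + 3*exp(3*t)]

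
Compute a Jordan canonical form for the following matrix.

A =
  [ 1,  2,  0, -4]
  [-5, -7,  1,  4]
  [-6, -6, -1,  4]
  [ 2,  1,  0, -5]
J_3(-3) ⊕ J_1(-3)

The characteristic polynomial is
  det(x·I − A) = x^4 + 12*x^3 + 54*x^2 + 108*x + 81 = (x + 3)^4

Eigenvalues and multiplicities (the geometric multiplicity of λ is n − rank(A − λI), which equals the number of Jordan blocks for λ):
  λ = -3: algebraic multiplicity = 4, geometric multiplicity = 2

Determining the block sizes for each eigenvalue:
  λ = -3: with am = 4 and gm = 2, the partition is not yet determined (e.g. several partitions of 4 into 2 parts exist). Let N = A − (-3)·I. Computing rank(N^1) = 2, rank(N^2) = 1, rank(N^3) = 0; the number of blocks of size ≥ j is rank(N^{j−1}) − rank(N^j), giving [2, 1, 1]. So we have 1 block(s) of size 3, 1 block(s) of size 1 → block sizes [3, 1]

Assembling the blocks gives a Jordan form
J =
  [-3,  1,  0,  0]
  [ 0, -3,  1,  0]
  [ 0,  0, -3,  0]
  [ 0,  0,  0, -3]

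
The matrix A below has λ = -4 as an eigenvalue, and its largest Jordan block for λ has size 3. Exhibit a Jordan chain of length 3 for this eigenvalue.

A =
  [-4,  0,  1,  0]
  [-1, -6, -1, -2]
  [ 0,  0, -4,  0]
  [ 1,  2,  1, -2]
A Jordan chain for λ = -4 of length 3:
v_1 = (0, -1, 0, 1)ᵀ
v_2 = (1, -1, 0, 1)ᵀ
v_3 = (0, 0, 1, 0)ᵀ

Let N = A − (-4)·I. We want v_3 with N^3 v_3 = 0 but N^2 v_3 ≠ 0; then v_{j-1} := N · v_j for j = 3, …, 2.

Pick v_3 = (0, 0, 1, 0)ᵀ.
Then v_2 = N · v_3 = (1, -1, 0, 1)ᵀ.
Then v_1 = N · v_2 = (0, -1, 0, 1)ᵀ.

Sanity check: (A − (-4)·I) v_1 = (0, 0, 0, 0)ᵀ = 0. ✓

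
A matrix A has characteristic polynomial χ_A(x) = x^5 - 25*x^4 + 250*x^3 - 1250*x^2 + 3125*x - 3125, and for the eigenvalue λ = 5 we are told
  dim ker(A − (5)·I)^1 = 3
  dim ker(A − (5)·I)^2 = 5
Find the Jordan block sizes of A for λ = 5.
Block sizes for λ = 5: [2, 2, 1]

From the dimensions of kernels of powers, the number of Jordan blocks of size at least j is d_j − d_{j−1} where d_j = dim ker(N^j) (with d_0 = 0). Computing the differences gives [3, 2].
The number of blocks of size exactly k is (#blocks of size ≥ k) − (#blocks of size ≥ k + 1), so the partition is: 1 block(s) of size 1, 2 block(s) of size 2.
In nonincreasing order the block sizes are [2, 2, 1].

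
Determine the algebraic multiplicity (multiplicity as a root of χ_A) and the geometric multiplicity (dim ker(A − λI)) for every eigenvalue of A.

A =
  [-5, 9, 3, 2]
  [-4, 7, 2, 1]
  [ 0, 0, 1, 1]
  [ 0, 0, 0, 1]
λ = 1: alg = 4, geom = 2

Step 1 — factor the characteristic polynomial to read off the algebraic multiplicities:
  χ_A(x) = (x - 1)^4

Step 2 — compute geometric multiplicities via the rank-nullity identity g(λ) = n − rank(A − λI):
  rank(A − (1)·I) = 2, so dim ker(A − (1)·I) = n − 2 = 2

Summary:
  λ = 1: algebraic multiplicity = 4, geometric multiplicity = 2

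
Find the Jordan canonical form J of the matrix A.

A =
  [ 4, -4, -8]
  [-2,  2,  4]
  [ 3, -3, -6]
J_2(0) ⊕ J_1(0)

The characteristic polynomial is
  det(x·I − A) = x^3

Eigenvalues and multiplicities (the geometric multiplicity of λ is n − rank(A − λI), which equals the number of Jordan blocks for λ):
  λ = 0: algebraic multiplicity = 3, geometric multiplicity = 2

Determining the block sizes for each eigenvalue:
  λ = 0: 2 blocks summing to 3 forces exactly one block of size 2 and the rest size 1 → block sizes [2, 1]

Assembling the blocks gives a Jordan form
J =
  [0, 1, 0]
  [0, 0, 0]
  [0, 0, 0]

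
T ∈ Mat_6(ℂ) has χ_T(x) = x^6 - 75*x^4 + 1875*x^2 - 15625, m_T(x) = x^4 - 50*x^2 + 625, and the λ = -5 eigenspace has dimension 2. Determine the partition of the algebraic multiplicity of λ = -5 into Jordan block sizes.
Block sizes for λ = -5: [2, 1]

Step 1 — from the characteristic polynomial, algebraic multiplicity of λ = -5 is 3. From dim ker(T − (-5)·I) = 2, there are exactly 2 Jordan blocks for λ = -5.
Step 2 — from the minimal polynomial, the factor (x + 5)^2 tells us the largest block for λ = -5 has size 2.
Step 3 — with total size 3, 2 blocks, and largest block 2, the block sizes (in nonincreasing order) are [2, 1].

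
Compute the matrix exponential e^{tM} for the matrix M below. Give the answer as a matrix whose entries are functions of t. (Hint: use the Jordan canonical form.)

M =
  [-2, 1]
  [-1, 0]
e^{tM} =
  [-t*exp(-t) + exp(-t), t*exp(-t)]
  [-t*exp(-t), t*exp(-t) + exp(-t)]

Strategy: write M = P · J · P⁻¹ where J is a Jordan canonical form, so e^{tM} = P · e^{tJ} · P⁻¹, and e^{tJ} can be computed block-by-block.

M has Jordan form
J =
  [-1,  1]
  [ 0, -1]
(up to reordering of blocks).

Per-block formulas:
  For a 2×2 Jordan block J_2(-1): exp(t · J_2(-1)) = e^(-1t)·(I + t·N), where N is the 2×2 nilpotent shift.

After assembling e^{tJ} and conjugating by P, we get:

e^{tM} =
  [-t*exp(-t) + exp(-t), t*exp(-t)]
  [-t*exp(-t), t*exp(-t) + exp(-t)]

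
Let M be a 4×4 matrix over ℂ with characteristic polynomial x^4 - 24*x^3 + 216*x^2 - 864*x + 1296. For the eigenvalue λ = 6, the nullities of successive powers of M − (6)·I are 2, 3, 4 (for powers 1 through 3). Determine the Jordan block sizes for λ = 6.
Block sizes for λ = 6: [3, 1]

From the dimensions of kernels of powers, the number of Jordan blocks of size at least j is d_j − d_{j−1} where d_j = dim ker(N^j) (with d_0 = 0). Computing the differences gives [2, 1, 1].
The number of blocks of size exactly k is (#blocks of size ≥ k) − (#blocks of size ≥ k + 1), so the partition is: 1 block(s) of size 1, 1 block(s) of size 3.
In nonincreasing order the block sizes are [3, 1].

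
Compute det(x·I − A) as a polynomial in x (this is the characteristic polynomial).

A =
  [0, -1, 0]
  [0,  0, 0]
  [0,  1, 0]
x^3

Expanding det(x·I − A) (e.g. by cofactor expansion or by noting that A is similar to its Jordan form J, which has the same characteristic polynomial as A) gives
  χ_A(x) = x^3
which factors as x^3. The eigenvalues (with algebraic multiplicities) are λ = 0 with multiplicity 3.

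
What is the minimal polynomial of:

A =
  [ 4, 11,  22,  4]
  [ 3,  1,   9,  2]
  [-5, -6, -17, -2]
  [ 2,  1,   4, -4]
x^3 + 12*x^2 + 48*x + 64

The characteristic polynomial is χ_A(x) = (x + 4)^4, so the eigenvalues are known. The minimal polynomial is
  m_A(x) = Π_λ (x − λ)^{k_λ}
where k_λ is the size of the *largest* Jordan block for λ (equivalently, the smallest k with (A − λI)^k v = 0 for every generalised eigenvector v of λ).

  λ = -4: largest Jordan block has size 3, contributing (x + 4)^3

So m_A(x) = (x + 4)^3 = x^3 + 12*x^2 + 48*x + 64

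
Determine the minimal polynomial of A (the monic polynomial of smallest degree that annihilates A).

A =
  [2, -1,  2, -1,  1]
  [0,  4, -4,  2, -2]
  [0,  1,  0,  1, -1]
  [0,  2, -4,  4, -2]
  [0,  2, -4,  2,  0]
x^2 - 4*x + 4

The characteristic polynomial is χ_A(x) = (x - 2)^5, so the eigenvalues are known. The minimal polynomial is
  m_A(x) = Π_λ (x − λ)^{k_λ}
where k_λ is the size of the *largest* Jordan block for λ (equivalently, the smallest k with (A − λI)^k v = 0 for every generalised eigenvector v of λ).

  λ = 2: largest Jordan block has size 2, contributing (x − 2)^2

So m_A(x) = (x - 2)^2 = x^2 - 4*x + 4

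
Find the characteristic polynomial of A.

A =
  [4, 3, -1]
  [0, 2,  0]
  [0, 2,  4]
x^3 - 10*x^2 + 32*x - 32

Expanding det(x·I − A) (e.g. by cofactor expansion or by noting that A is similar to its Jordan form J, which has the same characteristic polynomial as A) gives
  χ_A(x) = x^3 - 10*x^2 + 32*x - 32
which factors as (x - 4)^2*(x - 2). The eigenvalues (with algebraic multiplicities) are λ = 2 with multiplicity 1, λ = 4 with multiplicity 2.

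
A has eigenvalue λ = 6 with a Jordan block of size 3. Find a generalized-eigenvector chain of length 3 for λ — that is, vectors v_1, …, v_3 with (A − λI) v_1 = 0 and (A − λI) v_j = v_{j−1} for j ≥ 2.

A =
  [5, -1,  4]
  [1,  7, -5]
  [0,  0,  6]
A Jordan chain for λ = 6 of length 3:
v_1 = (1, -1, 0)ᵀ
v_2 = (4, -5, 0)ᵀ
v_3 = (0, 0, 1)ᵀ

Let N = A − (6)·I. We want v_3 with N^3 v_3 = 0 but N^2 v_3 ≠ 0; then v_{j-1} := N · v_j for j = 3, …, 2.

Pick v_3 = (0, 0, 1)ᵀ.
Then v_2 = N · v_3 = (4, -5, 0)ᵀ.
Then v_1 = N · v_2 = (1, -1, 0)ᵀ.

Sanity check: (A − (6)·I) v_1 = (0, 0, 0)ᵀ = 0. ✓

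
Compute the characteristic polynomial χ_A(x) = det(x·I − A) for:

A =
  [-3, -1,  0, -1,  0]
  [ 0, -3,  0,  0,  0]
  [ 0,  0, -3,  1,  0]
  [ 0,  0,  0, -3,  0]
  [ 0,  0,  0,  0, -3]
x^5 + 15*x^4 + 90*x^3 + 270*x^2 + 405*x + 243

Expanding det(x·I − A) (e.g. by cofactor expansion or by noting that A is similar to its Jordan form J, which has the same characteristic polynomial as A) gives
  χ_A(x) = x^5 + 15*x^4 + 90*x^3 + 270*x^2 + 405*x + 243
which factors as (x + 3)^5. The eigenvalues (with algebraic multiplicities) are λ = -3 with multiplicity 5.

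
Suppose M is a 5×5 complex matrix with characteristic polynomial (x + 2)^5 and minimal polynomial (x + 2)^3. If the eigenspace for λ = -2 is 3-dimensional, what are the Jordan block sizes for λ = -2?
Block sizes for λ = -2: [3, 1, 1]

Step 1 — from the characteristic polynomial, algebraic multiplicity of λ = -2 is 5. From dim ker(M − (-2)·I) = 3, there are exactly 3 Jordan blocks for λ = -2.
Step 2 — from the minimal polynomial, the factor (x + 2)^3 tells us the largest block for λ = -2 has size 3.
Step 3 — with total size 5, 3 blocks, and largest block 3, the block sizes (in nonincreasing order) are [3, 1, 1].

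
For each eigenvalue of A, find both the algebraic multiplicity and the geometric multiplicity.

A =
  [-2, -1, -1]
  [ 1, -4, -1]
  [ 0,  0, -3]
λ = -3: alg = 3, geom = 2

Step 1 — factor the characteristic polynomial to read off the algebraic multiplicities:
  χ_A(x) = (x + 3)^3

Step 2 — compute geometric multiplicities via the rank-nullity identity g(λ) = n − rank(A − λI):
  rank(A − (-3)·I) = 1, so dim ker(A − (-3)·I) = n − 1 = 2

Summary:
  λ = -3: algebraic multiplicity = 3, geometric multiplicity = 2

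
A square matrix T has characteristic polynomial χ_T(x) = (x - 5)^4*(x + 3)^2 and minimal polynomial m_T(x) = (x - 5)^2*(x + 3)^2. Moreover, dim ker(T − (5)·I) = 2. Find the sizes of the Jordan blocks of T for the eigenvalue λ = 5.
Block sizes for λ = 5: [2, 2]

Step 1 — from the characteristic polynomial, algebraic multiplicity of λ = 5 is 4. From dim ker(T − (5)·I) = 2, there are exactly 2 Jordan blocks for λ = 5.
Step 2 — from the minimal polynomial, the factor (x − 5)^2 tells us the largest block for λ = 5 has size 2.
Step 3 — with total size 4, 2 blocks, and largest block 2, the block sizes (in nonincreasing order) are [2, 2].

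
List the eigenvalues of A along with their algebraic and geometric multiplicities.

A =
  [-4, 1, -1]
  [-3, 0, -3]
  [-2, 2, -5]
λ = -3: alg = 3, geom = 2

Step 1 — factor the characteristic polynomial to read off the algebraic multiplicities:
  χ_A(x) = (x + 3)^3

Step 2 — compute geometric multiplicities via the rank-nullity identity g(λ) = n − rank(A − λI):
  rank(A − (-3)·I) = 1, so dim ker(A − (-3)·I) = n − 1 = 2

Summary:
  λ = -3: algebraic multiplicity = 3, geometric multiplicity = 2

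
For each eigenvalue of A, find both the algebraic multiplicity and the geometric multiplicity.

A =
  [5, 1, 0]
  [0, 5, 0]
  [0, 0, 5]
λ = 5: alg = 3, geom = 2

Step 1 — factor the characteristic polynomial to read off the algebraic multiplicities:
  χ_A(x) = (x - 5)^3

Step 2 — compute geometric multiplicities via the rank-nullity identity g(λ) = n − rank(A − λI):
  rank(A − (5)·I) = 1, so dim ker(A − (5)·I) = n − 1 = 2

Summary:
  λ = 5: algebraic multiplicity = 3, geometric multiplicity = 2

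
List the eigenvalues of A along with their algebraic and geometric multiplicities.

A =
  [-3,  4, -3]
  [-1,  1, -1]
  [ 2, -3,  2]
λ = 0: alg = 3, geom = 1

Step 1 — factor the characteristic polynomial to read off the algebraic multiplicities:
  χ_A(x) = x^3

Step 2 — compute geometric multiplicities via the rank-nullity identity g(λ) = n − rank(A − λI):
  rank(A − (0)·I) = 2, so dim ker(A − (0)·I) = n − 2 = 1

Summary:
  λ = 0: algebraic multiplicity = 3, geometric multiplicity = 1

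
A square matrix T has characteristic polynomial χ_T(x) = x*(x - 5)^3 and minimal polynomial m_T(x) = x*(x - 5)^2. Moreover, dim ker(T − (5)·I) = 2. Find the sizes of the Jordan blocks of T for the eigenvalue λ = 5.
Block sizes for λ = 5: [2, 1]

Step 1 — from the characteristic polynomial, algebraic multiplicity of λ = 5 is 3. From dim ker(T − (5)·I) = 2, there are exactly 2 Jordan blocks for λ = 5.
Step 2 — from the minimal polynomial, the factor (x − 5)^2 tells us the largest block for λ = 5 has size 2.
Step 3 — with total size 3, 2 blocks, and largest block 2, the block sizes (in nonincreasing order) are [2, 1].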